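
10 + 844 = 854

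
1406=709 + 697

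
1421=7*203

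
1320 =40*33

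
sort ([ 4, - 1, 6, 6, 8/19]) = [  -  1 , 8/19 , 4, 6,6] 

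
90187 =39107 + 51080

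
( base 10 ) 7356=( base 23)DKJ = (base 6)54020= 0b1110010111100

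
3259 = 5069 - 1810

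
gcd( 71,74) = 1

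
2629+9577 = 12206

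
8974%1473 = 136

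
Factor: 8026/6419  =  2^1*7^( - 2)*131^( - 1)*4013^1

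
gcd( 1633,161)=23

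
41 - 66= - 25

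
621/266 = 621/266 = 2.33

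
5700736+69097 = 5769833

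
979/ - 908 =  - 979/908 = -  1.08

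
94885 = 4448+90437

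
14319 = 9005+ 5314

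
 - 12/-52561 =12/52561 = 0.00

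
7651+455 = 8106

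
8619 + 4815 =13434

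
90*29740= 2676600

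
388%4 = 0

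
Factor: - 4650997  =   - 13^1*71^1*5039^1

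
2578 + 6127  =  8705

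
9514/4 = 2378 + 1/2 = 2378.50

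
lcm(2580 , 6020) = 18060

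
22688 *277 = 6284576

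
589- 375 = 214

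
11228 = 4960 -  - 6268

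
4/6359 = 4/6359 = 0.00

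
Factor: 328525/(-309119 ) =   -  5^2 * 17^1*47^( - 1)  *  773^1*6577^( - 1)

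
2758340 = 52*53045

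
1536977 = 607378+929599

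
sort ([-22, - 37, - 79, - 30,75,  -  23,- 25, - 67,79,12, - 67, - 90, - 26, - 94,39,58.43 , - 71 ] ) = [ - 94, - 90, - 79, - 71,  -  67, - 67, - 37, - 30, - 26, - 25, - 23, - 22 , 12 , 39,58.43, 75,79 ] 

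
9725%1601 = 119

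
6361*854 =5432294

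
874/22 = 39 + 8/11 =39.73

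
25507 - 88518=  - 63011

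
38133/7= 38133/7 = 5447.57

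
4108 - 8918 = - 4810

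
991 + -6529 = - 5538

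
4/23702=2/11851 = 0.00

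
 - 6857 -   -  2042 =-4815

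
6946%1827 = 1465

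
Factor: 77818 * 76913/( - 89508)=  - 2992607917/44754 = - 2^ ( - 1)*3^( - 1)*13^1*41^1*73^1 *7459^( -1)*76913^1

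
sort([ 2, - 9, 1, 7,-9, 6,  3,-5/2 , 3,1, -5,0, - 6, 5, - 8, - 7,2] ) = [ - 9, - 9, - 8,-7, - 6,  -  5,- 5/2,  0,1, 1 , 2,2, 3 , 3, 5,6, 7 ]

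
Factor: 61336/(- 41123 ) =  - 88/59= - 2^3*11^1*59^(-1)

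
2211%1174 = 1037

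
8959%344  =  15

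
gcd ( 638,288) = 2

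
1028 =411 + 617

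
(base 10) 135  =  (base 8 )207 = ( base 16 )87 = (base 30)4f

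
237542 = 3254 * 73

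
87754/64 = 43877/32 = 1371.16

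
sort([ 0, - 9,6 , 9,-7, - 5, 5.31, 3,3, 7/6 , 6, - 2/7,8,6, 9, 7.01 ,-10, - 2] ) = [- 10, - 9 , - 7, -5,  -  2, -2/7  ,  0,7/6, 3,3,  5.31, 6 , 6, 6,7.01, 8,9,9 ]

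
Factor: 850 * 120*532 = 54264000 = 2^6*3^1*5^3 * 7^1*17^1*19^1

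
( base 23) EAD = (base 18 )15ah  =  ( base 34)6KX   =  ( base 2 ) 1110111100001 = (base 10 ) 7649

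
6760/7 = 6760/7 = 965.71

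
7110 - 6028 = 1082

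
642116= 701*916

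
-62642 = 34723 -97365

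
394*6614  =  2605916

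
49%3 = 1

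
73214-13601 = 59613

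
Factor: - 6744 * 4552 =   -  30698688  =  - 2^6*3^1*281^1*569^1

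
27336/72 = 379+2/3 = 379.67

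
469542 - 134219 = 335323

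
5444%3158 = 2286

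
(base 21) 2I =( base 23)2e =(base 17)39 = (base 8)74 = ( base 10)60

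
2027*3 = 6081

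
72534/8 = 36267/4 = 9066.75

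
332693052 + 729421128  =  1062114180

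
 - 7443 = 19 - 7462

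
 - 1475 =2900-4375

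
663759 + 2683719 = 3347478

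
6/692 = 3/346 = 0.01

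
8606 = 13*662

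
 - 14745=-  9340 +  -5405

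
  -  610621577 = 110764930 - 721386507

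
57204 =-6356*( - 9)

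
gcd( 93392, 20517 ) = 1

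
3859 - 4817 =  -958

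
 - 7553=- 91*83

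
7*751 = 5257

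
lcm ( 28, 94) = 1316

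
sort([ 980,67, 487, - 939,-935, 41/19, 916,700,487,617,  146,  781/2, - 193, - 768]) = [ - 939 , - 935 ,  -  768,-193  ,  41/19 , 67, 146,781/2, 487,487,617,700 , 916, 980 ] 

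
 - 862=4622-5484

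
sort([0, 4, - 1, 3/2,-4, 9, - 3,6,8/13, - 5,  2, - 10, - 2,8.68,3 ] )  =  [ - 10, - 5, - 4, - 3, - 2, - 1,0,8/13 , 3/2,2,3,4, 6, 8.68,  9 ] 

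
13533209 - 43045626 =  - 29512417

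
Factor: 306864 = 2^4*3^2*2131^1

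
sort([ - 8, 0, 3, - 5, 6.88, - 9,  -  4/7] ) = [ - 9, -8,- 5, - 4/7, 0, 3,6.88]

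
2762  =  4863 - 2101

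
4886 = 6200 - 1314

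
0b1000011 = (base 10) 67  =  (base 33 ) 21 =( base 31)25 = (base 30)27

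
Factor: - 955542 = -2^1 * 3^1*7^1*  22751^1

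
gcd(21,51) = 3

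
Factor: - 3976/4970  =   - 2^2 * 5^( - 1) = - 4/5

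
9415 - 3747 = 5668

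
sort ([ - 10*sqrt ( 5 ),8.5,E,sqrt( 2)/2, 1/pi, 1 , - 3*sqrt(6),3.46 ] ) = [-10*sqrt (5),-3*sqrt(6),1/pi,sqrt( 2 )/2, 1,  E,  3.46, 8.5]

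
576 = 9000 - 8424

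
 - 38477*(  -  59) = 2270143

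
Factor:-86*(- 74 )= 6364=2^2*37^1*43^1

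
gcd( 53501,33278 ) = 7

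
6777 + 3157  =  9934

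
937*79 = 74023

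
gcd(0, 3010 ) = 3010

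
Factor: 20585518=2^1*53^1*194203^1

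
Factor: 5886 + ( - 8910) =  - 2^4*3^3*7^1 = - 3024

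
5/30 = 1/6 = 0.17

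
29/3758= 29/3758 = 0.01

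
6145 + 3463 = 9608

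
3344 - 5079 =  - 1735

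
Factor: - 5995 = - 5^1*11^1*109^1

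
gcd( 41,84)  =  1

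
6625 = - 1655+8280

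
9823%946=363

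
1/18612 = 1/18612= 0.00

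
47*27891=1310877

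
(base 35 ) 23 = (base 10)73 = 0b1001001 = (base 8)111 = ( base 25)2n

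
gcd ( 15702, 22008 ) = 6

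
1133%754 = 379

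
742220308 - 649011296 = 93209012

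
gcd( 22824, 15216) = 7608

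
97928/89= 1100 + 28/89  =  1100.31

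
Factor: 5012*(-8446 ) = -2^3*7^1*41^1*103^1*179^1 = -42331352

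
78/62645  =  78/62645 = 0.00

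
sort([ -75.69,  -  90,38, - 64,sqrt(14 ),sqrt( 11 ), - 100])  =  [ - 100,  -  90, - 75.69, - 64,sqrt(11 ),sqrt( 14),38 ]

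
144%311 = 144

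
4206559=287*14657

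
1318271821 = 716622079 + 601649742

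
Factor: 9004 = 2^2 *2251^1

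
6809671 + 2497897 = 9307568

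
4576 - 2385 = 2191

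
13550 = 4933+8617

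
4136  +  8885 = 13021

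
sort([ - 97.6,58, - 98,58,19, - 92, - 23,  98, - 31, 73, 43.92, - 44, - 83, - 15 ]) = [- 98, - 97.6,  -  92, - 83,-44,-31, - 23, - 15,19,43.92,  58,58,  73,  98 ]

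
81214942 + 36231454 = 117446396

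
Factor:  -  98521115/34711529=  -  374605/131983 = - 5^1*7^2*11^1*59^( - 1 )*139^1*2237^(-1) 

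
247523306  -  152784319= 94738987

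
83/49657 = 83/49657 = 0.00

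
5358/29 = 5358/29= 184.76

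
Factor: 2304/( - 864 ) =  - 2^3*3^(-1) =-8/3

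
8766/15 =584 + 2/5= 584.40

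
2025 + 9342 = 11367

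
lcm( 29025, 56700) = 2438100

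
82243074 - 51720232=30522842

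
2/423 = 2/423 = 0.00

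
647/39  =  647/39  =  16.59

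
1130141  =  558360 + 571781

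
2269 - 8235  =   - 5966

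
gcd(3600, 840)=120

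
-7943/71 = -7943/71 = -111.87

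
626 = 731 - 105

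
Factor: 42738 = 2^1* 3^1*17^1* 419^1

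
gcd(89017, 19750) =1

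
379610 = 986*385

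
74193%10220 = 2653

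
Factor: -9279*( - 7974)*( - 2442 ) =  - 180685401732 = - 2^2*3^5*11^1* 37^1*443^1*1031^1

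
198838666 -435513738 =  -236675072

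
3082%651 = 478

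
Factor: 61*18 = 1098= 2^1 * 3^2 * 61^1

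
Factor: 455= 5^1 * 7^1*13^1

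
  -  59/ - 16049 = 59/16049  =  0.00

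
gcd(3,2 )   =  1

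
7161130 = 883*8110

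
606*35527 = 21529362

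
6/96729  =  2/32243=0.00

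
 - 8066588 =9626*( - 838 )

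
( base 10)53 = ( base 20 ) 2D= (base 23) 27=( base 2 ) 110101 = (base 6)125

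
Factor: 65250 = 2^1*3^2*5^3* 29^1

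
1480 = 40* 37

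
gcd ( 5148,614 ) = 2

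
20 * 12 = 240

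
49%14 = 7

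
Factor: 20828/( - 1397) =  -164/11 = - 2^2*11^( - 1)*41^1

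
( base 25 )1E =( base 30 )19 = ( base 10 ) 39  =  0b100111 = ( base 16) 27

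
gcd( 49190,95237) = 1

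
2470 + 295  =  2765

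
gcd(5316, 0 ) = 5316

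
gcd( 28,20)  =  4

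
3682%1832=18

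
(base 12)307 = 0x1B7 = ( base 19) 142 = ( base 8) 667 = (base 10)439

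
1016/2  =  508 = 508.00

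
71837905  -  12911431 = 58926474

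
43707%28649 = 15058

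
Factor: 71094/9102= 289/37 = 17^2*37^( - 1) 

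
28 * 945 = 26460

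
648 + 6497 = 7145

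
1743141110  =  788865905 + 954275205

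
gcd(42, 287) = 7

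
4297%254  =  233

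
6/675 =2/225 = 0.01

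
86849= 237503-150654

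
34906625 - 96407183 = -61500558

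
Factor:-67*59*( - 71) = 59^1*67^1*71^1 = 280663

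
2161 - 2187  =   - 26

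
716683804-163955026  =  552728778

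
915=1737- 822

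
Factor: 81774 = 2^1 * 3^2*7^1 * 11^1 * 59^1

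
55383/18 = 3076 + 5/6 = 3076.83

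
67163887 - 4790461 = 62373426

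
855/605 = 1+50/121 = 1.41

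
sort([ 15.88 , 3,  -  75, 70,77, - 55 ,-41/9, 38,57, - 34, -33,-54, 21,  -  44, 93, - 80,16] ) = [ - 80, - 75,-55,- 54, - 44, - 34,  -  33,-41/9,3,15.88,16,21,38,57,70,77,93] 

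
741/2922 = 247/974 = 0.25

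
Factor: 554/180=277/90=2^( - 1 ) * 3^( - 2) * 5^( - 1) * 277^1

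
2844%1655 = 1189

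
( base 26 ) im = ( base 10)490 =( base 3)200011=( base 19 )16f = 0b111101010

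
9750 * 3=29250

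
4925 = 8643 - 3718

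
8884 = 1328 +7556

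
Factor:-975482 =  - 2^1*487741^1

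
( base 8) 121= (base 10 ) 81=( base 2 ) 1010001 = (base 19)45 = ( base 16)51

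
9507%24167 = 9507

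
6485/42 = 6485/42 = 154.40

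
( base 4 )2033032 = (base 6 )110234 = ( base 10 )9166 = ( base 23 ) h7c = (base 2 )10001111001110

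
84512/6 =42256/3 = 14085.33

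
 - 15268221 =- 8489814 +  - 6778407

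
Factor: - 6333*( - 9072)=57452976  =  2^4*3^5 *7^1  *2111^1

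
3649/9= 405 + 4/9 = 405.44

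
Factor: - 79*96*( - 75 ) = 568800 = 2^5*3^2*5^2*79^1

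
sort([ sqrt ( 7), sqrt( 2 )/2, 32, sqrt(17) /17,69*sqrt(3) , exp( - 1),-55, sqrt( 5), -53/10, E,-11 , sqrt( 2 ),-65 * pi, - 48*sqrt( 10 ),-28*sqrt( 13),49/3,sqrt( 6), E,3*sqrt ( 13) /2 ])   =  [ - 65*pi,-48*sqrt( 10),-28*sqrt( 13) , - 55, - 11,-53/10, sqrt( 17) /17, exp( - 1 ),sqrt( 2 )/2, sqrt( 2 ), sqrt ( 5),sqrt( 6), sqrt( 7 ), E,E,3*sqrt(13 ) /2,49/3, 32,69*sqrt(3 ) ]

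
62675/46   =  1362  +  1/2 = 1362.50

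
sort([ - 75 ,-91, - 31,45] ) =[-91,  -  75,- 31,45]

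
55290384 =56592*977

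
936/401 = 2 + 134/401 = 2.33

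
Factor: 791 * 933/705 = 5^( - 1 )*7^1 *47^( - 1 ) * 113^1*311^1 = 246001/235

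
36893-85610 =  - 48717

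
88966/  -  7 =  - 88966/7 = - 12709.43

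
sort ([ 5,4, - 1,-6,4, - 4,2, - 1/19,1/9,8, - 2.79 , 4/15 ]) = [-6,-4, - 2.79, - 1, - 1/19,1/9 , 4/15,  2,4,4, 5, 8] 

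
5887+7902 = 13789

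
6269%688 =77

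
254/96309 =254/96309 = 0.00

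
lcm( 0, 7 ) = 0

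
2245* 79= 177355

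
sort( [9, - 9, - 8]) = [ - 9, - 8, 9] 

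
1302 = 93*14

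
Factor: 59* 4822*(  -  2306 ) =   -  2^2* 59^1 * 1153^1*2411^1 = - 656052388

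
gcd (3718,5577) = 1859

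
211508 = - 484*( - 437)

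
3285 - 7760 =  - 4475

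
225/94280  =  45/18856 = 0.00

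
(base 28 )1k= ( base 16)30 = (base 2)110000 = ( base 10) 48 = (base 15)33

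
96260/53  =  96260/53=1816.23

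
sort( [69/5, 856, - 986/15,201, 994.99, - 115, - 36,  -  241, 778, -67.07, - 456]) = [ - 456, - 241, - 115, - 67.07 ,- 986/15,-36,69/5,201, 778, 856, 994.99]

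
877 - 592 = 285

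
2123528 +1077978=3201506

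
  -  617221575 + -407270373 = -1024491948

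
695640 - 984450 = -288810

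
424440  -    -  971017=1395457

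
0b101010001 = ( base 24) e1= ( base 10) 337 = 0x151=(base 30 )b7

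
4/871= 4/871 = 0.00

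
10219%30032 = 10219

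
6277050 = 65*96570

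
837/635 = 1  +  202/635 = 1.32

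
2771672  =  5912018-3140346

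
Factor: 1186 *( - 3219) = - 2^1*3^1*29^1*37^1 * 593^1 = - 3817734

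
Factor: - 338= - 2^1*13^2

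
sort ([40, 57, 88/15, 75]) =[88/15,40,57, 75]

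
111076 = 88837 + 22239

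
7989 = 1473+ 6516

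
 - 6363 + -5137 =-11500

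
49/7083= 49/7083 = 0.01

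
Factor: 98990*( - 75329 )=  -  2^1*5^1*19^1 * 521^1 * 75329^1  =  - 7456817710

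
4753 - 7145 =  - 2392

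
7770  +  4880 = 12650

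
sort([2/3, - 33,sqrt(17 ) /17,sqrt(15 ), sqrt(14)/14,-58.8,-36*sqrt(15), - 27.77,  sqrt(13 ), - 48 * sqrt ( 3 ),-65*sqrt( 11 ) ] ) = [ - 65*sqrt ( 11), - 36*sqrt( 15), - 48*sqrt(3),-58.8, - 33, - 27.77,sqrt(17) /17,  sqrt(  14)/14,2/3,sqrt(13 ),sqrt( 15 )]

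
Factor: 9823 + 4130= 13953 = 3^1* 4651^1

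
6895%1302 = 385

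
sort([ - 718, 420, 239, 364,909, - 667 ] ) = [-718 , - 667,  239, 364, 420,909 ]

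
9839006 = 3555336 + 6283670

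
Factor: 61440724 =2^2*101^1*152081^1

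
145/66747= 145/66747=0.00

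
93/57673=93/57673=0.00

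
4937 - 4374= 563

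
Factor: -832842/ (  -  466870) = 3^4 * 5^(-1) * 53^1*97^1*46687^(-1)=416421/233435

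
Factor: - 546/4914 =  -  3^( - 2)= - 1/9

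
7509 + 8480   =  15989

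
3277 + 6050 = 9327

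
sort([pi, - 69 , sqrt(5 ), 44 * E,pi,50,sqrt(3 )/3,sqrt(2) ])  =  [ -69,sqrt(3)/3,sqrt(2 ),sqrt(5), pi,pi, 50,44 * E] 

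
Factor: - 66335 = - 5^1*13267^1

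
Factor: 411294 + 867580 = 1278874 = 2^1*31^1 * 20627^1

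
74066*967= 71621822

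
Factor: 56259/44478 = 893/706  =  2^(- 1)*19^1 *47^1*353^(- 1 )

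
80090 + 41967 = 122057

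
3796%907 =168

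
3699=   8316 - 4617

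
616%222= 172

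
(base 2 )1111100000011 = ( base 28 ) A3F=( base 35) 6gt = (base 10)7939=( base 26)bj9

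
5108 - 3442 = 1666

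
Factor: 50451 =3^1*67^1*251^1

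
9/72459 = 1/8051=0.00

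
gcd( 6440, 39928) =1288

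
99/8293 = 99/8293 = 0.01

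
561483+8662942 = 9224425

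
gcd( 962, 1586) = 26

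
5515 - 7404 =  - 1889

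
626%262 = 102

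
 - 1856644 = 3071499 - 4928143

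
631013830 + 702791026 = 1333804856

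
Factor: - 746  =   - 2^1*373^1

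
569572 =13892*41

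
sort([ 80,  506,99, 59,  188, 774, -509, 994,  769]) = [-509, 59, 80, 99, 188,  506, 769, 774 , 994]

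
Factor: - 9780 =  -  2^2*3^1*5^1* 163^1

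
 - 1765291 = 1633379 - 3398670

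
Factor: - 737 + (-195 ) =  - 2^2*233^1 = - 932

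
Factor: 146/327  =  2^1 * 3^ ( - 1)*73^1*109^(-1 ) 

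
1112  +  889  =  2001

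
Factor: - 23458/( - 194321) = 2^1 * 37^1 * 613^(  -  1 )= 74/613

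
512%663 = 512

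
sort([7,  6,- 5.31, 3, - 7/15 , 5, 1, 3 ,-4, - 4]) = [ - 5.31,-4,  -  4,-7/15,1,3, 3,5, 6, 7 ] 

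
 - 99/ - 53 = 99/53 = 1.87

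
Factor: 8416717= 17^1*31^1*15971^1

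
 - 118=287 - 405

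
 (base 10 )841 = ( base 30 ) S1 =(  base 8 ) 1511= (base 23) 1dd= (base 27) 144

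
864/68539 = 864/68539 = 0.01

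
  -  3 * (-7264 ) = 21792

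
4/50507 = 4/50507 = 0.00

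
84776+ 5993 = 90769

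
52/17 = 3 + 1/17 = 3.06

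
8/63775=8/63775 = 0.00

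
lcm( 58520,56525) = 4974200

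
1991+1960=3951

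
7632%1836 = 288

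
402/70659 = 134/23553 = 0.01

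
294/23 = 294/23 = 12.78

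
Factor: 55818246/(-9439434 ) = - 9303041/1573239 = -3^( - 1)*11^1*109^1*7759^1*524413^( - 1)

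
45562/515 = 45562/515= 88.47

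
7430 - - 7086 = 14516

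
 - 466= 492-958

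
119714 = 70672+49042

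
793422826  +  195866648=989289474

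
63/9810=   7/1090 = 0.01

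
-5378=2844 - 8222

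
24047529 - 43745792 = -19698263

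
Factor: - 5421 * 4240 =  - 2^4*3^1*5^1*13^1*53^1*139^1 =- 22985040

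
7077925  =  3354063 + 3723862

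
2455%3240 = 2455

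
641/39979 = 641/39979 = 0.02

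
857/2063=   857/2063 = 0.42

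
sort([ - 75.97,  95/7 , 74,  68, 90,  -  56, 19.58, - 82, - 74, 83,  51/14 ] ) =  [-82, - 75.97, - 74, - 56, 51/14, 95/7,19.58,68,74,83, 90 ]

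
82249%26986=1291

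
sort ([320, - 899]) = [-899, 320 ] 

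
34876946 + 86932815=121809761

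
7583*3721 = 28216343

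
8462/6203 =8462/6203 = 1.36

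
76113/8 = 9514+1/8 =9514.12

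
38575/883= 38575/883 = 43.69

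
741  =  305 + 436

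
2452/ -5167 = -1 + 2715/5167=- 0.47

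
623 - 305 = 318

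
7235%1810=1805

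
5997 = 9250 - 3253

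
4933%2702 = 2231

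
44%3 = 2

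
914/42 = 457/21 = 21.76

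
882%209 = 46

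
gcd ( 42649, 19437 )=1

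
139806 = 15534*9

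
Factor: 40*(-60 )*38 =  - 2^6*3^1*5^2*19^1=- 91200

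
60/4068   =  5/339 = 0.01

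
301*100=30100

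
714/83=8 + 50/83= 8.60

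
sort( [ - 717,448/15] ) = [-717,448/15]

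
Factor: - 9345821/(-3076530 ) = 2^ ( - 1 ) * 3^( - 1)* 5^(-1)*167^1*191^1*293^1*102551^( - 1 )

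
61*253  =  15433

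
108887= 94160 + 14727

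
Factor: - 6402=-2^1*3^1*11^1*97^1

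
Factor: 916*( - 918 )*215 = -2^3 * 3^3*5^1 *17^1*43^1  *229^1= - 180790920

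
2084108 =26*80158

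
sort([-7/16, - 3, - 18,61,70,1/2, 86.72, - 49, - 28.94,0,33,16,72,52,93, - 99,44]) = [  -  99, - 49, - 28.94, - 18, - 3 ,-7/16,0, 1/2,16, 33,  44,  52,61,70, 72  ,  86.72, 93] 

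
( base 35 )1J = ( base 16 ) 36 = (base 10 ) 54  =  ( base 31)1n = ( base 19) 2g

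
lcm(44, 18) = 396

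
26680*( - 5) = -133400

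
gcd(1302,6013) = 7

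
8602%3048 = 2506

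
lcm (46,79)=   3634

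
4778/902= 5+134/451 = 5.30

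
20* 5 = 100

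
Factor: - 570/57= - 2^1*5^1 = - 10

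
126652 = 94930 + 31722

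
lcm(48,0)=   0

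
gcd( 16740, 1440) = 180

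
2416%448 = 176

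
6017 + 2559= 8576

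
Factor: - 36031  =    -  137^1*263^1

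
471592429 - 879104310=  - 407511881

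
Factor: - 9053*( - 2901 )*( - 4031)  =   - 3^1*11^1 * 29^1 * 139^1*823^1 * 967^1 = - 105865157343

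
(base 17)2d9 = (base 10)808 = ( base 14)41A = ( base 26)152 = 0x328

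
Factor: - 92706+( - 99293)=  - 191999  =  - 191999^1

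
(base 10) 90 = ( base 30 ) 30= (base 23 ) 3L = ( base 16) 5a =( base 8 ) 132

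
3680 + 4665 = 8345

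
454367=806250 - 351883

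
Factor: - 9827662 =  - 2^1*13^1*431^1*877^1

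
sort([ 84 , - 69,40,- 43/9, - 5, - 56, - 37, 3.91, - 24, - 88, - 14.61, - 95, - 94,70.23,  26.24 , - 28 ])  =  [ - 95, - 94, - 88,  -  69, - 56,-37, - 28,  -  24, - 14.61,-5 , - 43/9, 3.91,26.24,  40,70.23,84 ] 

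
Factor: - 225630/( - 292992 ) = 345/448 = 2^( - 6)*3^1*5^1*7^ ( - 1)*23^1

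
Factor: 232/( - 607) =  - 2^3*29^1*607^( - 1) 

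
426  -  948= - 522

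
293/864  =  293/864= 0.34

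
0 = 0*( - 93 )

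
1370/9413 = 1370/9413 = 0.15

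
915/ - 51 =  - 18 + 1/17  =  - 17.94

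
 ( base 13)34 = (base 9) 47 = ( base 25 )1i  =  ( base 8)53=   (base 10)43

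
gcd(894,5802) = 6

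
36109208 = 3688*9791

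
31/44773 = 31/44773 = 0.00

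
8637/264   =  2879/88 = 32.72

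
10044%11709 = 10044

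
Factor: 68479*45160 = 2^3 * 5^1*31^1*47^2*1129^1 = 3092511640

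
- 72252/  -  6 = 12042/1 = 12042.00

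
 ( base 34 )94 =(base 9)374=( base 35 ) 8U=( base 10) 310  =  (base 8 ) 466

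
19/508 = 19/508 =0.04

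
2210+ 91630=93840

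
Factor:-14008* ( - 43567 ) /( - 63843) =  - 610286536/63843 = - 2^3 * 3^(-1 ) * 13^( - 1 )*17^1 * 19^1  *103^1*1637^( - 1)*2293^1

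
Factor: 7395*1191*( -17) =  - 149726565= - 3^2*5^1*17^2  *29^1 * 397^1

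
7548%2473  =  129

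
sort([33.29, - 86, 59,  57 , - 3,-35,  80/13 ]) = [ - 86, - 35, - 3,  80/13,33.29, 57 , 59] 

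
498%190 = 118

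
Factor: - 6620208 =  - 2^4*3^1*7^1*17^1*19^1*61^1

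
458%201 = 56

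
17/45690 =17/45690= 0.00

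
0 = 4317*0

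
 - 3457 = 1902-5359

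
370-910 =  - 540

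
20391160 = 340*59974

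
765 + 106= 871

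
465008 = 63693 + 401315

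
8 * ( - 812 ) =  - 6496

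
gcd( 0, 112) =112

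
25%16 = 9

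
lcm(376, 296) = 13912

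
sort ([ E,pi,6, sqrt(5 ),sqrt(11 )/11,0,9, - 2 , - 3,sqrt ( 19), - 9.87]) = [ - 9.87, - 3, - 2,0,sqrt ( 11 )/11, sqrt ( 5 ), E,  pi,sqrt(19), 6, 9] 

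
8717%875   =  842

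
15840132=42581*372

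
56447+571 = 57018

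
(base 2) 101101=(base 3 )1200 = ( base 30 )1F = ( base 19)27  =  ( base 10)45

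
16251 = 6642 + 9609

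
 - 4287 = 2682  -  6969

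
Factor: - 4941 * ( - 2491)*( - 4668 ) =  - 2^2*3^5*47^1*53^1*61^1*389^1 = - 57453888708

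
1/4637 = 1/4637 = 0.00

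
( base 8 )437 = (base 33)8n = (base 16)11f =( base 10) 287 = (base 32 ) 8v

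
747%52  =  19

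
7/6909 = 1/987=0.00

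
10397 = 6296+4101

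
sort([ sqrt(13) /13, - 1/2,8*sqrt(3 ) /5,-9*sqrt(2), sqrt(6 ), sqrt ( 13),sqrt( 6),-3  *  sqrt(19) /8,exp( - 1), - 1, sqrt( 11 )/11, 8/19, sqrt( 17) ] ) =[ - 9 * sqrt( 2),  -  3 * sqrt(19) /8,- 1,-1/2 , sqrt( 13 ) /13, sqrt(11)/11, exp (-1),8/19,sqrt(6 ) , sqrt(6), 8*sqrt(3 ) /5, sqrt( 13), sqrt( 17)]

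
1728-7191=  - 5463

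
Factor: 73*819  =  59787 = 3^2*7^1*13^1*73^1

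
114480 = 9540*12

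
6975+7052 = 14027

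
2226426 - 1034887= 1191539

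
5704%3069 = 2635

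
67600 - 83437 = - 15837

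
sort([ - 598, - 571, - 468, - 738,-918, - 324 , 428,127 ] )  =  [  -  918, - 738, - 598,-571, - 468, - 324,127,428 ]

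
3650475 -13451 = 3637024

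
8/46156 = 2/11539 = 0.00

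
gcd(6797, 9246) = 1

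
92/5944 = 23/1486 = 0.02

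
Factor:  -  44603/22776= - 2^( - 3)*3^(-1)*47^1 = - 47/24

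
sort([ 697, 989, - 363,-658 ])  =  [-658, - 363, 697, 989]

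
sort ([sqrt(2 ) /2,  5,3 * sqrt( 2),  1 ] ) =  [sqrt( 2)/2,  1,3*sqrt(2 ), 5 ] 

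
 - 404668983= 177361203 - 582030186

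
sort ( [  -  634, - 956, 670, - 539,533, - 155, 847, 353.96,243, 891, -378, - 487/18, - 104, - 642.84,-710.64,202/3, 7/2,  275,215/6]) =[ - 956,  -  710.64, - 642.84, - 634, - 539, - 378,-155, - 104, - 487/18,7/2, 215/6, 202/3, 243, 275,353.96, 533,670, 847, 891]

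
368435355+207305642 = 575740997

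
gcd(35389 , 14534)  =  43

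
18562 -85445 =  - 66883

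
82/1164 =41/582 = 0.07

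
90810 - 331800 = - 240990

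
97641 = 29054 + 68587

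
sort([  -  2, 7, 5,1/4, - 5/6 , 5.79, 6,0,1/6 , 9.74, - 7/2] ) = [ - 7/2 ,- 2 ,-5/6,0, 1/6, 1/4, 5, 5.79, 6,7,9.74] 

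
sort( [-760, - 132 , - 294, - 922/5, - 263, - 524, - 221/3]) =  [ - 760, - 524 , - 294, - 263 , - 922/5,  -  132,  -  221/3]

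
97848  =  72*1359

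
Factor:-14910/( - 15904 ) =15/16=2^( - 4) * 3^1*5^1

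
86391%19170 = 9711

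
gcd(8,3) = 1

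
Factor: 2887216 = 2^4*31^1*5821^1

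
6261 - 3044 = 3217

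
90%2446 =90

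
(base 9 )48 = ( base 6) 112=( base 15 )2e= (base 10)44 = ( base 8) 54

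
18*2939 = 52902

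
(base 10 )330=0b101001010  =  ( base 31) ak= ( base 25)D5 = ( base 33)a0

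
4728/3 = 1576=   1576.00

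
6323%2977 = 369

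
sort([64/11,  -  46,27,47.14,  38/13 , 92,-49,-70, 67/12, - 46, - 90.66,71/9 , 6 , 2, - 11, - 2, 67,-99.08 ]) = [ - 99.08, - 90.66, -70, - 49, - 46, - 46, - 11 , - 2,2, 38/13,  67/12,64/11, 6, 71/9, 27,47.14 , 67,92] 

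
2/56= 1/28 = 0.04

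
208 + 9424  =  9632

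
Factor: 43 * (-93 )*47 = - 3^1 * 31^1*43^1*47^1 = - 187953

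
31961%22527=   9434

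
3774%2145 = 1629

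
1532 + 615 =2147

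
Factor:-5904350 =-2^1*5^2 * 263^1 *449^1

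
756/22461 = 252/7487 = 0.03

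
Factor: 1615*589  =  951235 = 5^1*17^1*19^2*31^1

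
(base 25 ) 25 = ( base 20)2F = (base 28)1r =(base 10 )55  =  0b110111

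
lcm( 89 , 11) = 979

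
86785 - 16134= 70651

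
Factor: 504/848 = 63/106 = 2^ (  -  1 ) *3^2 * 7^1 * 53^( - 1)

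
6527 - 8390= - 1863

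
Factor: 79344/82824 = 2^1*3^1*7^( - 1 )*17^( - 1 ) * 19^1 = 114/119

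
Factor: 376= 2^3*47^1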